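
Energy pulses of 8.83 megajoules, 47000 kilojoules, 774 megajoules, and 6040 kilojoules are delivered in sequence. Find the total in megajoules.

835.87 megajoules

In megajoules:
  8.83 megajoules → 8.83
  47000 kilojoules = 47000 × 10^-3 megajoules = 47
  774 megajoules → 774
  6040 kilojoules = 6040 × 10^-3 megajoules = 6.04
Sum: 8.83 + 47 + 774 + 6.04 = 835.87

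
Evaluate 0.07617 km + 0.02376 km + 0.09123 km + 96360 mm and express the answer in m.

In m:
  0.07617 km = 0.07617 × 10³ m = 76.17
  0.02376 km = 0.02376 × 10³ m = 23.76
  0.09123 km = 0.09123 × 10³ m = 91.23
  96360 mm = 96360 × 10⁻³ m = 96.36
Sum: 76.17 + 23.76 + 91.23 + 96.36 = 287.52

287.52 m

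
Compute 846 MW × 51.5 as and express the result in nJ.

43.569 nJ

846e6 × 51.5e-18 = 43569e-12 J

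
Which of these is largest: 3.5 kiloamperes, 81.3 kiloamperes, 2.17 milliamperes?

3.5 kiloamperes = 3500 amperes
81.3 kiloamperes = 81300 amperes
2.17 milliamperes = 0.00217 amperes

81.3 kiloamperes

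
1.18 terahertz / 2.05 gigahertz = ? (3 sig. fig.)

(1.18e12) / (2.05e9) = 0.5756e3

576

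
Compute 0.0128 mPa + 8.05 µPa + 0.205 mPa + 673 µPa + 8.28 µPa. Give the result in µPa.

907.13 µPa

In µPa:
  0.0128 mPa = 0.0128 × 10^3 µPa = 12.8
  8.05 µPa → 8.05
  0.205 mPa = 0.205 × 10^3 µPa = 205
  673 µPa → 673
  8.28 µPa → 8.28
Sum: 12.8 + 8.05 + 205 + 673 + 8.28 = 907.13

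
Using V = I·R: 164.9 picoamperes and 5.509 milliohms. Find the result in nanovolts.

0.0009084341 nanovolts

164.9 × 10⁻¹² × 5.509 × 10⁻³ = 908.4341 × 10⁻¹⁵ V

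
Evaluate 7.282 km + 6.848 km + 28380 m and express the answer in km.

42.51 km

In km:
  7.282 km → 7.282
  6.848 km → 6.848
  28380 m = 28380 × 10^-3 km = 28.38
Sum: 7.282 + 6.848 + 28.38 = 42.51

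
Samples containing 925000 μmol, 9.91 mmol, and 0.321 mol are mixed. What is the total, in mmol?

1255.91 mmol

In mmol:
  925000 μmol = 925000 × 10^-3 mmol = 925
  9.91 mmol → 9.91
  0.321 mol = 0.321 × 10^3 mmol = 321
Sum: 925 + 9.91 + 321 = 1255.91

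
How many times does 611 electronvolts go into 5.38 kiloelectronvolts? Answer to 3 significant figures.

8.81

(5.38 × 10³) / (611) = 0.008805 × 10³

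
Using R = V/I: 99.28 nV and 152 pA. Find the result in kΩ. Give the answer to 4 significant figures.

0.6532 kΩ

(99.28e-9) / (152e-12) = 0.653158e3 Ω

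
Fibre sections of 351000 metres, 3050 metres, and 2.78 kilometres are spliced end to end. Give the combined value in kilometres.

356.83 kilometres

In kilometres:
  351000 metres = 351000 × 10⁻³ kilometres = 351
  3050 metres = 3050 × 10⁻³ kilometres = 3.05
  2.78 kilometres → 2.78
Sum: 351 + 3.05 + 2.78 = 356.83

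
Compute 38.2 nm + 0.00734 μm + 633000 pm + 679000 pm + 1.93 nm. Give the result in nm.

In nm:
  38.2 nm → 38.2
  0.00734 μm = 0.00734e3 nm = 7.34
  633000 pm = 633000e-3 nm = 633
  679000 pm = 679000e-3 nm = 679
  1.93 nm → 1.93
Sum: 38.2 + 7.34 + 633 + 679 + 1.93 = 1359.47

1359.47 nm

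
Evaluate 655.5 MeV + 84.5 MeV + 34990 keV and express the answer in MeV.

774.99 MeV

In MeV:
  655.5 MeV → 655.5
  84.5 MeV → 84.5
  34990 keV = 34990 × 10⁻³ MeV = 34.99
Sum: 655.5 + 84.5 + 34.99 = 774.99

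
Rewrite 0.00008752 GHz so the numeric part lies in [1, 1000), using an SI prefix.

87.52 kHz

= 87.52 × 10³ Hz; 10³ is kilo.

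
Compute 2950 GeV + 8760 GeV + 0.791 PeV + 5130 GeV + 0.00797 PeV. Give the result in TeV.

In TeV:
  2950 GeV = 2950 × 10⁻³ TeV = 2.95
  8760 GeV = 8760 × 10⁻³ TeV = 8.76
  0.791 PeV = 0.791 × 10³ TeV = 791
  5130 GeV = 5130 × 10⁻³ TeV = 5.13
  0.00797 PeV = 0.00797 × 10³ TeV = 7.97
Sum: 2.95 + 8.76 + 791 + 5.13 + 7.97 = 815.81

815.81 TeV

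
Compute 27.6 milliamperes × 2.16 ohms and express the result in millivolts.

27.6 × 10^-3 × 2.16 = 59.616 × 10^-3 V

59.616 millivolts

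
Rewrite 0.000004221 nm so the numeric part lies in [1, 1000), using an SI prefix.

= 4.221e-15 m; 1e-15 is femto.

4.221 fm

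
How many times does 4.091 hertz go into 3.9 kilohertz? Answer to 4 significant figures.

953.3

(3.9 × 10³) / (4.091) = 0.95331 × 10³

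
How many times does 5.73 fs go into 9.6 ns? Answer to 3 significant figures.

(9.6e-9) / (5.73e-15) = 1.675e6

1680000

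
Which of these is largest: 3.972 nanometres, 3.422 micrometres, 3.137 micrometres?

3.972 nanometres = 0.000000003972 metres
3.422 micrometres = 0.000003422 metres
3.137 micrometres = 0.000003137 metres

3.422 micrometres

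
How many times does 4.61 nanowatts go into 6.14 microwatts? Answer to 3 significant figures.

1330

(6.14 × 10⁻⁶) / (4.61 × 10⁻⁹) = 1.332 × 10³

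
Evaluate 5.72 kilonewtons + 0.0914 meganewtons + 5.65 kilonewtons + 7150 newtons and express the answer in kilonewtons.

109.92 kilonewtons

In kilonewtons:
  5.72 kilonewtons → 5.72
  0.0914 meganewtons = 0.0914 × 10^3 kilonewtons = 91.4
  5.65 kilonewtons → 5.65
  7150 newtons = 7150 × 10^-3 kilonewtons = 7.15
Sum: 5.72 + 91.4 + 5.65 + 7.15 = 109.92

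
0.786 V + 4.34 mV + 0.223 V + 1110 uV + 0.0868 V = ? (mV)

1101.25 mV

In mV:
  0.786 V = 0.786 × 10^3 mV = 786
  4.34 mV → 4.34
  0.223 V = 0.223 × 10^3 mV = 223
  1110 uV = 1110 × 10^-3 mV = 1.11
  0.0868 V = 0.0868 × 10^3 mV = 86.8
Sum: 786 + 4.34 + 223 + 1.11 + 86.8 = 1101.25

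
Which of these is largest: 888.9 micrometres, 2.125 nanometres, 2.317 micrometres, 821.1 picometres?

888.9 micrometres = 0.0008889 metres
2.125 nanometres = 0.000000002125 metres
2.317 micrometres = 0.000002317 metres
821.1 picometres = 0.0000000008211 metres

888.9 micrometres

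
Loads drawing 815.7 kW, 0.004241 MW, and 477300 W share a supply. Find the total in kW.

1297.241 kW

In kW:
  815.7 kW → 815.7
  0.004241 MW = 0.004241 × 10³ kW = 4.241
  477300 W = 477300 × 10⁻³ kW = 477.3
Sum: 815.7 + 4.241 + 477.3 = 1297.241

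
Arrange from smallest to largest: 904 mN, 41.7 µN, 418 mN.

41.7 µN < 418 mN < 904 mN

904 mN = 0.904 N
41.7 µN = 0.0000417 N
418 mN = 0.418 N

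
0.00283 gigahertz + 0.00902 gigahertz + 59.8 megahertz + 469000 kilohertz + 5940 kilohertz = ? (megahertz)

In megahertz:
  0.00283 gigahertz = 0.00283e3 megahertz = 2.83
  0.00902 gigahertz = 0.00902e3 megahertz = 9.02
  59.8 megahertz → 59.8
  469000 kilohertz = 469000e-3 megahertz = 469
  5940 kilohertz = 5940e-3 megahertz = 5.94
Sum: 2.83 + 9.02 + 59.8 + 469 + 5.94 = 546.59

546.59 megahertz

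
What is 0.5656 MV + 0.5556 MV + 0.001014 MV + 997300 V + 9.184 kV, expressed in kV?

In kV:
  0.5656 MV = 0.5656e3 kV = 565.6
  0.5556 MV = 0.5556e3 kV = 555.6
  0.001014 MV = 0.001014e3 kV = 1.014
  997300 V = 997300e-3 kV = 997.3
  9.184 kV → 9.184
Sum: 565.6 + 555.6 + 1.014 + 997.3 + 9.184 = 2128.698

2128.698 kV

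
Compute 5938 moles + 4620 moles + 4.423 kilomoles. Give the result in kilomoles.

In kilomoles:
  5938 moles = 5938e-3 kilomoles = 5.938
  4620 moles = 4620e-3 kilomoles = 4.62
  4.423 kilomoles → 4.423
Sum: 5.938 + 4.62 + 4.423 = 14.981

14.981 kilomoles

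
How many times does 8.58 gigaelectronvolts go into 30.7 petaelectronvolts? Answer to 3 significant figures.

(30.7 × 10¹⁵) / (8.58 × 10⁹) = 3.578 × 10⁶

3580000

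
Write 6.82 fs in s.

femto = 10^-15, (no prefix) = 10^0; factor is 10^-15.
6.82 × 10^-15 = 0.00000000000000682

0.00000000000000682 s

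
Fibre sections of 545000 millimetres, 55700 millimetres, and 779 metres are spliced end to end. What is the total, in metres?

In metres:
  545000 millimetres = 545000e-3 metres = 545
  55700 millimetres = 55700e-3 metres = 55.7
  779 metres → 779
Sum: 545 + 55.7 + 779 = 1379.7

1379.7 metres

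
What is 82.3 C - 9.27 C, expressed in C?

73.03 C

In C:
  82.3 C → 82.3
  9.27 C → 9.27
Difference: 82.3 - 9.27 = 73.03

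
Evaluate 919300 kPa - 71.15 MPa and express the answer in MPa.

In MPa:
  919300 kPa = 919300 × 10⁻³ MPa = 919.3
  71.15 MPa → 71.15
Difference: 919.3 - 71.15 = 848.15

848.15 MPa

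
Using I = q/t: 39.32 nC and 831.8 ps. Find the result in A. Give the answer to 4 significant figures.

47.27 A

(39.32 × 10⁻⁹) / (831.8 × 10⁻¹²) = 0.047271 × 10³ A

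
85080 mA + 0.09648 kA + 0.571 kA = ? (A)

In A:
  85080 mA = 85080 × 10^-3 A = 85.08
  0.09648 kA = 0.09648 × 10^3 A = 96.48
  0.571 kA = 0.571 × 10^3 A = 571
Sum: 85.08 + 96.48 + 571 = 752.56

752.56 A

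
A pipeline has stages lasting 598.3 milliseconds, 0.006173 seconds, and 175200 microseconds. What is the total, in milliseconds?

779.673 milliseconds

In milliseconds:
  598.3 milliseconds → 598.3
  0.006173 seconds = 0.006173 × 10³ milliseconds = 6.173
  175200 microseconds = 175200 × 10⁻³ milliseconds = 175.2
Sum: 598.3 + 6.173 + 175.2 = 779.673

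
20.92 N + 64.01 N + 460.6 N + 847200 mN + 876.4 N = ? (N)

In N:
  20.92 N → 20.92
  64.01 N → 64.01
  460.6 N → 460.6
  847200 mN = 847200 × 10⁻³ N = 847.2
  876.4 N → 876.4
Sum: 20.92 + 64.01 + 460.6 + 847.2 + 876.4 = 2269.13

2269.13 N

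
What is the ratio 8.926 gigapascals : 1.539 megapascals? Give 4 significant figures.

(8.926 × 10⁹) / (1.539 × 10⁶) = 5.7999 × 10³

5800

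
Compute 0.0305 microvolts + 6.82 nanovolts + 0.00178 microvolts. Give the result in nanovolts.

In nanovolts:
  0.0305 microvolts = 0.0305 × 10^3 nanovolts = 30.5
  6.82 nanovolts → 6.82
  0.00178 microvolts = 0.00178 × 10^3 nanovolts = 1.78
Sum: 30.5 + 6.82 + 1.78 = 39.1

39.1 nanovolts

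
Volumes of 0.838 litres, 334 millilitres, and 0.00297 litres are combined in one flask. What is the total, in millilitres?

In millilitres:
  0.838 litres = 0.838e3 millilitres = 838
  334 millilitres → 334
  0.00297 litres = 0.00297e3 millilitres = 2.97
Sum: 838 + 334 + 2.97 = 1174.97

1174.97 millilitres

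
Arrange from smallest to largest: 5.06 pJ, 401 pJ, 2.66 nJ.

5.06 pJ < 401 pJ < 2.66 nJ

5.06 pJ = 0.00000000000506 J
401 pJ = 0.000000000401 J
2.66 nJ = 0.00000000266 J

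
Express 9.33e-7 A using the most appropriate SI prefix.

= 933e-9 A; 1e-9 is nano.

933 nA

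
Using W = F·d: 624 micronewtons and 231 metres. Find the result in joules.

0.144144 joules

624 × 10⁻⁶ × 231 = 144144 × 10⁻⁶ J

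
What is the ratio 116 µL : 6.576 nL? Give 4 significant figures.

17640

(116 × 10^-6) / (6.576 × 10^-9) = 17.64 × 10^3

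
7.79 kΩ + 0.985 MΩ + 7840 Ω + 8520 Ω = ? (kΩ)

In kΩ:
  7.79 kΩ → 7.79
  0.985 MΩ = 0.985 × 10³ kΩ = 985
  7840 Ω = 7840 × 10⁻³ kΩ = 7.84
  8520 Ω = 8520 × 10⁻³ kΩ = 8.52
Sum: 7.79 + 985 + 7.84 + 8.52 = 1009.15

1009.15 kΩ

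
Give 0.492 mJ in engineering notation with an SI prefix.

= 492e-6 J; 1e-6 is micro.

492 uJ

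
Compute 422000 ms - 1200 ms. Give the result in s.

420.8 s

In s:
  422000 ms = 422000 × 10⁻³ s = 422
  1200 ms = 1200 × 10⁻³ s = 1.2
Difference: 422 - 1.2 = 420.8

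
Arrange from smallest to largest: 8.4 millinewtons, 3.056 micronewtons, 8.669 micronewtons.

8.4 millinewtons = 0.0084 newtons
3.056 micronewtons = 0.000003056 newtons
8.669 micronewtons = 0.000008669 newtons

3.056 micronewtons < 8.669 micronewtons < 8.4 millinewtons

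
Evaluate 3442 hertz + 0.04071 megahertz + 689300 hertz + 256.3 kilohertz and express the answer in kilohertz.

989.752 kilohertz

In kilohertz:
  3442 hertz = 3442 × 10^-3 kilohertz = 3.442
  0.04071 megahertz = 0.04071 × 10^3 kilohertz = 40.71
  689300 hertz = 689300 × 10^-3 kilohertz = 689.3
  256.3 kilohertz → 256.3
Sum: 3.442 + 40.71 + 689.3 + 256.3 = 989.752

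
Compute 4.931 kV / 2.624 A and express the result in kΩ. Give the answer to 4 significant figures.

1.879 kΩ

(4.931e3) / (2.624) = 1.87919e3 Ω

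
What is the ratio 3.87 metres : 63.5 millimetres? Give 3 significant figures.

60.9

(3.87) / (63.5 × 10^-3) = 0.06094 × 10^3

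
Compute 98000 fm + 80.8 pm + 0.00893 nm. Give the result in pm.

In pm:
  98000 fm = 98000 × 10^-3 pm = 98
  80.8 pm → 80.8
  0.00893 nm = 0.00893 × 10^3 pm = 8.93
Sum: 98 + 80.8 + 8.93 = 187.73

187.73 pm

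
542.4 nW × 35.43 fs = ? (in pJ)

542.4 × 10⁻⁹ × 35.43 × 10⁻¹⁵ = 19217.232 × 10⁻²⁴ J

0.000000019217232 pJ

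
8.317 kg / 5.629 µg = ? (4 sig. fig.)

(8.317e3) / (5.629e-6) = 1.4775e9

1478000000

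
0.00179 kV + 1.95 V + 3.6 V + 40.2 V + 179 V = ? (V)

In V:
  0.00179 kV = 0.00179 × 10^3 V = 1.79
  1.95 V → 1.95
  3.6 V → 3.6
  40.2 V → 40.2
  179 V → 179
Sum: 1.79 + 1.95 + 3.6 + 40.2 + 179 = 226.54

226.54 V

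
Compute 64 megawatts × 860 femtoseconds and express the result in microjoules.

64e6 × 860e-15 = 55040e-9 J

55.04 microjoules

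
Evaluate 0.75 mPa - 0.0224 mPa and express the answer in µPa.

727.6 µPa

In µPa:
  0.75 mPa = 0.75 × 10³ µPa = 750
  0.0224 mPa = 0.0224 × 10³ µPa = 22.4
Difference: 750 - 22.4 = 727.6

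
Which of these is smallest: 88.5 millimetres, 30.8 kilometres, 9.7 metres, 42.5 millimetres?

42.5 millimetres

88.5 millimetres = 0.0885 metres
30.8 kilometres = 30800 metres
9.7 metres = 9.7 metres
42.5 millimetres = 0.0425 metres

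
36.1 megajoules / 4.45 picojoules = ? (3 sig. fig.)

8110000000000000000

(36.1 × 10⁶) / (4.45 × 10⁻¹²) = 8.112 × 10¹⁸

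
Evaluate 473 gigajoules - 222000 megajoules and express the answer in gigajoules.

In gigajoules:
  473 gigajoules → 473
  222000 megajoules = 222000 × 10⁻³ gigajoules = 222
Difference: 473 - 222 = 251

251 gigajoules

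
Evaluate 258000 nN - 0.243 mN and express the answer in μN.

In μN:
  258000 nN = 258000e-3 μN = 258
  0.243 mN = 0.243e3 μN = 243
Difference: 258 - 243 = 15

15 μN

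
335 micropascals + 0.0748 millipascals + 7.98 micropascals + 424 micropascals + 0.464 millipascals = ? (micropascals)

1305.78 micropascals

In micropascals:
  335 micropascals → 335
  0.0748 millipascals = 0.0748e3 micropascals = 74.8
  7.98 micropascals → 7.98
  424 micropascals → 424
  0.464 millipascals = 0.464e3 micropascals = 464
Sum: 335 + 74.8 + 7.98 + 424 + 464 = 1305.78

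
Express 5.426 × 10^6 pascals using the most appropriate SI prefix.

= 5.426 × 10^6 pascals; 10^6 is mega.

5.426 megapascals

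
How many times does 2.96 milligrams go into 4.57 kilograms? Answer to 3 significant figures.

(4.57e3) / (2.96e-3) = 1.544e6

1540000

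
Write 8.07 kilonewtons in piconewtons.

8070000000000000 piconewtons

kilo = 10^3, pico = 10^-12; factor is 10^15.
8.07 × 10^15 = 8070000000000000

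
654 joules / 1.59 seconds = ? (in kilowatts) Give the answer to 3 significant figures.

(654) / (1.59) = 411.32 W

0.411 kilowatts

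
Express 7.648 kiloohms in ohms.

7648 ohms

kilo = 10³, (no prefix) = 10⁰; factor is 10³.
7.648 × 10³ = 7648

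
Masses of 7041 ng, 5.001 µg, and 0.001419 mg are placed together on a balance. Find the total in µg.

In µg:
  7041 ng = 7041 × 10^-3 µg = 7.041
  5.001 µg → 5.001
  0.001419 mg = 0.001419 × 10^3 µg = 1.419
Sum: 7.041 + 5.001 + 1.419 = 13.461

13.461 µg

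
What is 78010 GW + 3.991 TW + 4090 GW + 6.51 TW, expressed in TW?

92.601 TW

In TW:
  78010 GW = 78010 × 10⁻³ TW = 78.01
  3.991 TW → 3.991
  4090 GW = 4090 × 10⁻³ TW = 4.09
  6.51 TW → 6.51
Sum: 78.01 + 3.991 + 4.09 + 6.51 = 92.601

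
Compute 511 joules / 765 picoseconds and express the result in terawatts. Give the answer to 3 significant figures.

(511) / (765e-12) = 0.66797e12 W

0.668 terawatts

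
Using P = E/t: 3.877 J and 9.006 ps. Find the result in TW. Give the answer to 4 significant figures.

(3.877) / (9.006 × 10⁻¹²) = 0.430491 × 10¹² W

0.4305 TW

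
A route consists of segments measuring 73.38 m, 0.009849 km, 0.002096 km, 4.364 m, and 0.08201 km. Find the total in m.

In m:
  73.38 m → 73.38
  0.009849 km = 0.009849 × 10^3 m = 9.849
  0.002096 km = 0.002096 × 10^3 m = 2.096
  4.364 m → 4.364
  0.08201 km = 0.08201 × 10^3 m = 82.01
Sum: 73.38 + 9.849 + 2.096 + 4.364 + 82.01 = 171.699

171.699 m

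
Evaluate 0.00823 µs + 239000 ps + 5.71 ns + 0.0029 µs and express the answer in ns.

In ns:
  0.00823 µs = 0.00823 × 10³ ns = 8.23
  239000 ps = 239000 × 10⁻³ ns = 239
  5.71 ns → 5.71
  0.0029 µs = 0.0029 × 10³ ns = 2.9
Sum: 8.23 + 239 + 5.71 + 2.9 = 255.84

255.84 ns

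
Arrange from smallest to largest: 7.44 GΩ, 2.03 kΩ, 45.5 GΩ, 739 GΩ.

7.44 GΩ = 7440000000 Ω
2.03 kΩ = 2030 Ω
45.5 GΩ = 45500000000 Ω
739 GΩ = 739000000000 Ω

2.03 kΩ < 7.44 GΩ < 45.5 GΩ < 739 GΩ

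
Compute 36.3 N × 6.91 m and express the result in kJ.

36.3 × 6.91 = 250.833 J

0.250833 kJ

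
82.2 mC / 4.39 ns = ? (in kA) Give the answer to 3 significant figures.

(82.2 × 10^-3) / (4.39 × 10^-9) = 18.724 × 10^6 A

18700 kA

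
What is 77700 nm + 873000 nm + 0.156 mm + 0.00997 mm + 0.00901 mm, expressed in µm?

1125.68 µm

In µm:
  77700 nm = 77700e-3 µm = 77.7
  873000 nm = 873000e-3 µm = 873
  0.156 mm = 0.156e3 µm = 156
  0.00997 mm = 0.00997e3 µm = 9.97
  0.00901 mm = 0.00901e3 µm = 9.01
Sum: 77.7 + 873 + 156 + 9.97 + 9.01 = 1125.68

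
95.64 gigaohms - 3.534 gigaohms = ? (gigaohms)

In gigaohms:
  95.64 gigaohms → 95.64
  3.534 gigaohms → 3.534
Difference: 95.64 - 3.534 = 92.106

92.106 gigaohms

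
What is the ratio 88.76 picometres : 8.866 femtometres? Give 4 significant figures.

(88.76e-12) / (8.866e-15) = 10.011e3

10010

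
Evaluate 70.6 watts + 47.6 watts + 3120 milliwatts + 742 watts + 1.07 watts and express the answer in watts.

864.39 watts

In watts:
  70.6 watts → 70.6
  47.6 watts → 47.6
  3120 milliwatts = 3120 × 10^-3 watts = 3.12
  742 watts → 742
  1.07 watts → 1.07
Sum: 70.6 + 47.6 + 3.12 + 742 + 1.07 = 864.39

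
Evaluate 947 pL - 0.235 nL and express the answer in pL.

In pL:
  947 pL → 947
  0.235 nL = 0.235e3 pL = 235
Difference: 947 - 235 = 712

712 pL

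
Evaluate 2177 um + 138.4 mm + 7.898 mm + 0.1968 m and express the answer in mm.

In mm:
  2177 um = 2177 × 10^-3 mm = 2.177
  138.4 mm → 138.4
  7.898 mm → 7.898
  0.1968 m = 0.1968 × 10^3 mm = 196.8
Sum: 2.177 + 138.4 + 7.898 + 196.8 = 345.275

345.275 mm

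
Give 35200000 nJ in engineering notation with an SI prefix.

35.2 mJ

= 35.2e-3 J; 1e-3 is milli.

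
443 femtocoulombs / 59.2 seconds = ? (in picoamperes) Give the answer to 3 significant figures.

0.00748 picoamperes

(443e-15) / (59.2) = 7.4831e-15 A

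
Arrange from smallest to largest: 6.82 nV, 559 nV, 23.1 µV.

6.82 nV < 559 nV < 23.1 µV

6.82 nV = 0.00000000682 V
559 nV = 0.000000559 V
23.1 µV = 0.0000231 V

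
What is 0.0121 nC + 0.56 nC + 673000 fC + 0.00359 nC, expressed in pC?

In pC:
  0.0121 nC = 0.0121 × 10^3 pC = 12.1
  0.56 nC = 0.56 × 10^3 pC = 560
  673000 fC = 673000 × 10^-3 pC = 673
  0.00359 nC = 0.00359 × 10^3 pC = 3.59
Sum: 12.1 + 560 + 673 + 3.59 = 1248.69

1248.69 pC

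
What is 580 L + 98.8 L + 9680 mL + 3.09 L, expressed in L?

In L:
  580 L → 580
  98.8 L → 98.8
  9680 mL = 9680 × 10^-3 L = 9.68
  3.09 L → 3.09
Sum: 580 + 98.8 + 9.68 + 3.09 = 691.57

691.57 L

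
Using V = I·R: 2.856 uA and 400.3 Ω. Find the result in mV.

2.856 × 10⁻⁶ × 400.3 = 1143.2568 × 10⁻⁶ V

1.1432568 mV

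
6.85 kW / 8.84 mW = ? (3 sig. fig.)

(6.85e3) / (8.84e-3) = 0.7749e6

775000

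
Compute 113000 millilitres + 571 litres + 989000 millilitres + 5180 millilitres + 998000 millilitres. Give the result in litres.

2676.18 litres

In litres:
  113000 millilitres = 113000 × 10^-3 litres = 113
  571 litres → 571
  989000 millilitres = 989000 × 10^-3 litres = 989
  5180 millilitres = 5180 × 10^-3 litres = 5.18
  998000 millilitres = 998000 × 10^-3 litres = 998
Sum: 113 + 571 + 989 + 5.18 + 998 = 2676.18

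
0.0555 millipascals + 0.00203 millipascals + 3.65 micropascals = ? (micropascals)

In micropascals:
  0.0555 millipascals = 0.0555 × 10^3 micropascals = 55.5
  0.00203 millipascals = 0.00203 × 10^3 micropascals = 2.03
  3.65 micropascals → 3.65
Sum: 55.5 + 2.03 + 3.65 = 61.18

61.18 micropascals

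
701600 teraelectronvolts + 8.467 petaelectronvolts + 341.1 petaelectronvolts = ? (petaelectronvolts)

In petaelectronvolts:
  701600 teraelectronvolts = 701600 × 10^-3 petaelectronvolts = 701.6
  8.467 petaelectronvolts → 8.467
  341.1 petaelectronvolts → 341.1
Sum: 701.6 + 8.467 + 341.1 = 1051.167

1051.167 petaelectronvolts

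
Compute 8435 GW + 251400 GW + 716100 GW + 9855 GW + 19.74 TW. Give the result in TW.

1005.53 TW

In TW:
  8435 GW = 8435 × 10⁻³ TW = 8.435
  251400 GW = 251400 × 10⁻³ TW = 251.4
  716100 GW = 716100 × 10⁻³ TW = 716.1
  9855 GW = 9855 × 10⁻³ TW = 9.855
  19.74 TW → 19.74
Sum: 8.435 + 251.4 + 716.1 + 9.855 + 19.74 = 1005.53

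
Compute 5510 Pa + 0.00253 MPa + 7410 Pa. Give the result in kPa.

In kPa:
  5510 Pa = 5510e-3 kPa = 5.51
  0.00253 MPa = 0.00253e3 kPa = 2.53
  7410 Pa = 7410e-3 kPa = 7.41
Sum: 5.51 + 2.53 + 7.41 = 15.45

15.45 kPa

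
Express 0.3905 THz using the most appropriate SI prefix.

390.5 GHz

= 390.5 × 10⁹ Hz; 10⁹ is giga.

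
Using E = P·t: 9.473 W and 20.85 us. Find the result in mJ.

0.19751205 mJ

9.473 × 20.85 × 10⁻⁶ = 197.51205 × 10⁻⁶ J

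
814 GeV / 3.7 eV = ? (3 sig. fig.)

220000000000

(814e9) / (3.7) = 220e9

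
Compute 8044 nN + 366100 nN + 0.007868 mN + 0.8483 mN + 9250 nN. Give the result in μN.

In μN:
  8044 nN = 8044 × 10^-3 μN = 8.044
  366100 nN = 366100 × 10^-3 μN = 366.1
  0.007868 mN = 0.007868 × 10^3 μN = 7.868
  0.8483 mN = 0.8483 × 10^3 μN = 848.3
  9250 nN = 9250 × 10^-3 μN = 9.25
Sum: 8.044 + 366.1 + 7.868 + 848.3 + 9.25 = 1239.562

1239.562 μN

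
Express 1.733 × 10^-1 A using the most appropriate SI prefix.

173.3 mA

= 173.3 × 10^-3 A; 10^-3 is milli.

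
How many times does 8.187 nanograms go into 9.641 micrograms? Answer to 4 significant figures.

1178

(9.641 × 10⁻⁶) / (8.187 × 10⁻⁹) = 1.1776 × 10³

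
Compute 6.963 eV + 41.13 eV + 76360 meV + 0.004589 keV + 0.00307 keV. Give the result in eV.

132.112 eV

In eV:
  6.963 eV → 6.963
  41.13 eV → 41.13
  76360 meV = 76360 × 10⁻³ eV = 76.36
  0.004589 keV = 0.004589 × 10³ eV = 4.589
  0.00307 keV = 0.00307 × 10³ eV = 3.07
Sum: 6.963 + 41.13 + 76.36 + 4.589 + 3.07 = 132.112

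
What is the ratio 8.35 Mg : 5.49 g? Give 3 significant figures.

1520000

(8.35e6) / (5.49) = 1.521e6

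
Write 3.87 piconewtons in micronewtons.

0.00000387 micronewtons

pico = 1e-12, micro = 1e-6; factor is 1e-6.
3.87 × 1e-6 = 0.00000387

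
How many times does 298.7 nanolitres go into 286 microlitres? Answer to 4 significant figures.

957.5

(286 × 10^-6) / (298.7 × 10^-9) = 0.95748 × 10^3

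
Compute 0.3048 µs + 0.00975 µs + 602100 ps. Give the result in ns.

916.65 ns

In ns:
  0.3048 µs = 0.3048e3 ns = 304.8
  0.00975 µs = 0.00975e3 ns = 9.75
  602100 ps = 602100e-3 ns = 602.1
Sum: 304.8 + 9.75 + 602.1 = 916.65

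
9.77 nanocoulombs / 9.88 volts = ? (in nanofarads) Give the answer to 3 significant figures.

0.989 nanofarads

(9.77e-9) / (9.88) = 0.98887e-9 F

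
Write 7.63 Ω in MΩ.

(no prefix) = 10^0, mega = 10^6; factor is 10^-6.
7.63 × 10^-6 = 0.00000763

0.00000763 MΩ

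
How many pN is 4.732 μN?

4732000 pN

micro = 10^-6, pico = 10^-12; factor is 10^6.
4.732 × 10^6 = 4732000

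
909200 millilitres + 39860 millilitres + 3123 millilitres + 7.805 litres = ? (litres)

959.988 litres

In litres:
  909200 millilitres = 909200 × 10⁻³ litres = 909.2
  39860 millilitres = 39860 × 10⁻³ litres = 39.86
  3123 millilitres = 3123 × 10⁻³ litres = 3.123
  7.805 litres → 7.805
Sum: 909.2 + 39.86 + 3.123 + 7.805 = 959.988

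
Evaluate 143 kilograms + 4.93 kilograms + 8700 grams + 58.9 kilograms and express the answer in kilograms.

In kilograms:
  143 kilograms → 143
  4.93 kilograms → 4.93
  8700 grams = 8700 × 10⁻³ kilograms = 8.7
  58.9 kilograms → 58.9
Sum: 143 + 4.93 + 8.7 + 58.9 = 215.53

215.53 kilograms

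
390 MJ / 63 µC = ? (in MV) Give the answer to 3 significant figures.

(390 × 10^6) / (63 × 10^-6) = 6.1905 × 10^12 V

6190000 MV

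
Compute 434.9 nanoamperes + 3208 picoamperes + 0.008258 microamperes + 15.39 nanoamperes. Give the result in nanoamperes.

461.756 nanoamperes

In nanoamperes:
  434.9 nanoamperes → 434.9
  3208 picoamperes = 3208 × 10^-3 nanoamperes = 3.208
  0.008258 microamperes = 0.008258 × 10^3 nanoamperes = 8.258
  15.39 nanoamperes → 15.39
Sum: 434.9 + 3.208 + 8.258 + 15.39 = 461.756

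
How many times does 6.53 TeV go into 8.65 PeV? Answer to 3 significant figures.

(8.65 × 10^15) / (6.53 × 10^12) = 1.325 × 10^3

1320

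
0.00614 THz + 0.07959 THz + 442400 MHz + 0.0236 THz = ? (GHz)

551.73 GHz

In GHz:
  0.00614 THz = 0.00614e3 GHz = 6.14
  0.07959 THz = 0.07959e3 GHz = 79.59
  442400 MHz = 442400e-3 GHz = 442.4
  0.0236 THz = 0.0236e3 GHz = 23.6
Sum: 6.14 + 79.59 + 442.4 + 23.6 = 551.73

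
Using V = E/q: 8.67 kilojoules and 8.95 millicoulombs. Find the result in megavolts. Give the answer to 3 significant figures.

(8.67 × 10³) / (8.95 × 10⁻³) = 0.96872 × 10⁶ V

0.969 megavolts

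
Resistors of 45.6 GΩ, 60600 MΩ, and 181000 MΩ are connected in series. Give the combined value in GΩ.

287.2 GΩ

In GΩ:
  45.6 GΩ → 45.6
  60600 MΩ = 60600e-3 GΩ = 60.6
  181000 MΩ = 181000e-3 GΩ = 181
Sum: 45.6 + 60.6 + 181 = 287.2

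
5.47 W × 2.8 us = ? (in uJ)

5.47 × 2.8e-6 = 15.316e-6 J

15.316 uJ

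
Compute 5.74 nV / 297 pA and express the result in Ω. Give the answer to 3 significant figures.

19.3 Ω

(5.74 × 10^-9) / (297 × 10^-12) = 0.019327 × 10^3 Ω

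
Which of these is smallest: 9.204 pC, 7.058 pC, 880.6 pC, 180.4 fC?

9.204 pC = 0.000000000009204 C
7.058 pC = 0.000000000007058 C
880.6 pC = 0.0000000008806 C
180.4 fC = 0.0000000000001804 C

180.4 fC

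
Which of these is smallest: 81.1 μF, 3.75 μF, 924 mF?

3.75 μF

81.1 μF = 0.0000811 F
3.75 μF = 0.00000375 F
924 mF = 0.924 F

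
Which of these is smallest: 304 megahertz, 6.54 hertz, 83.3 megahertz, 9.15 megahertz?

304 megahertz = 304000000 hertz
6.54 hertz = 6.54 hertz
83.3 megahertz = 83300000 hertz
9.15 megahertz = 9150000 hertz

6.54 hertz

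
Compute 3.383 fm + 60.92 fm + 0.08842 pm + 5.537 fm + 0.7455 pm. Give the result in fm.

In fm:
  3.383 fm → 3.383
  60.92 fm → 60.92
  0.08842 pm = 0.08842 × 10^3 fm = 88.42
  5.537 fm → 5.537
  0.7455 pm = 0.7455 × 10^3 fm = 745.5
Sum: 3.383 + 60.92 + 88.42 + 5.537 + 745.5 = 903.76

903.76 fm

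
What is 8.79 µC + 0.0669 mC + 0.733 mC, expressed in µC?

In µC:
  8.79 µC → 8.79
  0.0669 mC = 0.0669 × 10^3 µC = 66.9
  0.733 mC = 0.733 × 10^3 µC = 733
Sum: 8.79 + 66.9 + 733 = 808.69

808.69 µC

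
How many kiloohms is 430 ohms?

(no prefix) = 10^0, kilo = 10^3; factor is 10^-3.
430 × 10^-3 = 0.43

0.43 kiloohms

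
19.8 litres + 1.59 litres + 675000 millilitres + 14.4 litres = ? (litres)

710.79 litres

In litres:
  19.8 litres → 19.8
  1.59 litres → 1.59
  675000 millilitres = 675000 × 10^-3 litres = 675
  14.4 litres → 14.4
Sum: 19.8 + 1.59 + 675 + 14.4 = 710.79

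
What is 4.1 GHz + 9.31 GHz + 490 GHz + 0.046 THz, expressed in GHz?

549.41 GHz

In GHz:
  4.1 GHz → 4.1
  9.31 GHz → 9.31
  490 GHz → 490
  0.046 THz = 0.046 × 10^3 GHz = 46
Sum: 4.1 + 9.31 + 490 + 46 = 549.41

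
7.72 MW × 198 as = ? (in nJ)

1.52856 nJ

7.72e6 × 198e-18 = 1528.56e-12 J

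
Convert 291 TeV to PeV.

0.291 PeV

tera = 1e12, peta = 1e15; factor is 1e-3.
291 × 1e-3 = 0.291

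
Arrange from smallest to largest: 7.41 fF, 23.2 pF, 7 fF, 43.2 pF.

7.41 fF = 0.00000000000000741 F
23.2 pF = 0.0000000000232 F
7 fF = 0.000000000000007 F
43.2 pF = 0.0000000000432 F

7 fF < 7.41 fF < 23.2 pF < 43.2 pF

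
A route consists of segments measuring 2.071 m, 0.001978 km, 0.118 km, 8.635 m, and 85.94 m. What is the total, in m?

In m:
  2.071 m → 2.071
  0.001978 km = 0.001978e3 m = 1.978
  0.118 km = 0.118e3 m = 118
  8.635 m → 8.635
  85.94 m → 85.94
Sum: 2.071 + 1.978 + 118 + 8.635 + 85.94 = 216.624

216.624 m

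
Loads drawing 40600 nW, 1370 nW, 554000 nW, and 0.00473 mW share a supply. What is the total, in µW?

600.7 µW

In µW:
  40600 nW = 40600e-3 µW = 40.6
  1370 nW = 1370e-3 µW = 1.37
  554000 nW = 554000e-3 µW = 554
  0.00473 mW = 0.00473e3 µW = 4.73
Sum: 40.6 + 1.37 + 554 + 4.73 = 600.7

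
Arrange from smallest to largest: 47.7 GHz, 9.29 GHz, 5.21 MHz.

5.21 MHz < 9.29 GHz < 47.7 GHz

47.7 GHz = 47700000000 Hz
9.29 GHz = 9290000000 Hz
5.21 MHz = 5210000 Hz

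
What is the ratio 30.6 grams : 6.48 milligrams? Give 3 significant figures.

4720

(30.6) / (6.48e-3) = 4.722e3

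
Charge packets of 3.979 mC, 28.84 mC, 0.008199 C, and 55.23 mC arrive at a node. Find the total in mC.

In mC:
  3.979 mC → 3.979
  28.84 mC → 28.84
  0.008199 C = 0.008199e3 mC = 8.199
  55.23 mC → 55.23
Sum: 3.979 + 28.84 + 8.199 + 55.23 = 96.248

96.248 mC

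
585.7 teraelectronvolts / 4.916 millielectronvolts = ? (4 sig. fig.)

119100000000000000

(585.7 × 10¹²) / (4.916 × 10⁻³) = 119.14 × 10¹⁵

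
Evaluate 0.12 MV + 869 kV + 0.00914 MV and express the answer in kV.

998.14 kV

In kV:
  0.12 MV = 0.12e3 kV = 120
  869 kV → 869
  0.00914 MV = 0.00914e3 kV = 9.14
Sum: 120 + 869 + 9.14 = 998.14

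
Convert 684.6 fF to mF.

0.0000000006846 mF

femto = 10⁻¹⁵, milli = 10⁻³; factor is 10⁻¹².
684.6 × 10⁻¹² = 0.0000000006846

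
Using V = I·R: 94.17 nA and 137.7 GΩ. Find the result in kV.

12.967209 kV

94.17 × 10^-9 × 137.7 × 10^9 = 12967.209 V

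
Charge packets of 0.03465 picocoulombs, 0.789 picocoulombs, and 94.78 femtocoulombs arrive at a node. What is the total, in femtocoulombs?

In femtocoulombs:
  0.03465 picocoulombs = 0.03465 × 10^3 femtocoulombs = 34.65
  0.789 picocoulombs = 0.789 × 10^3 femtocoulombs = 789
  94.78 femtocoulombs → 94.78
Sum: 34.65 + 789 + 94.78 = 918.43

918.43 femtocoulombs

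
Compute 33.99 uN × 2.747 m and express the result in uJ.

33.99 × 10⁻⁶ × 2.747 = 93.37053 × 10⁻⁶ J

93.37053 uJ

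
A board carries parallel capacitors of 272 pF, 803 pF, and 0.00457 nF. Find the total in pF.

1079.57 pF

In pF:
  272 pF → 272
  803 pF → 803
  0.00457 nF = 0.00457 × 10^3 pF = 4.57
Sum: 272 + 803 + 4.57 = 1079.57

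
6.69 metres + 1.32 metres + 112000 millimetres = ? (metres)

120.01 metres

In metres:
  6.69 metres → 6.69
  1.32 metres → 1.32
  112000 millimetres = 112000 × 10⁻³ metres = 112
Sum: 6.69 + 1.32 + 112 = 120.01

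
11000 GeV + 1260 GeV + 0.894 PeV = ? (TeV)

906.26 TeV

In TeV:
  11000 GeV = 11000e-3 TeV = 11
  1260 GeV = 1260e-3 TeV = 1.26
  0.894 PeV = 0.894e3 TeV = 894
Sum: 11 + 1.26 + 894 = 906.26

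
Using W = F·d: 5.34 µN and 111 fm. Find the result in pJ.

0.00000059274 pJ

5.34 × 10⁻⁶ × 111 × 10⁻¹⁵ = 592.74 × 10⁻²¹ J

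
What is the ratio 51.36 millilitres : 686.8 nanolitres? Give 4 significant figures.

(51.36 × 10^-3) / (686.8 × 10^-9) = 0.074782 × 10^6

74780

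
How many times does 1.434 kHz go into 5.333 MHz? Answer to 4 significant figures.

3719

(5.333 × 10⁶) / (1.434 × 10³) = 3.719 × 10³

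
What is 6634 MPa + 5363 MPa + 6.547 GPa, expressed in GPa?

18.544 GPa

In GPa:
  6634 MPa = 6634 × 10^-3 GPa = 6.634
  5363 MPa = 5363 × 10^-3 GPa = 5.363
  6.547 GPa → 6.547
Sum: 6.634 + 5.363 + 6.547 = 18.544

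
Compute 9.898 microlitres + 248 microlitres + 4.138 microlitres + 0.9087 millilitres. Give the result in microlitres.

In microlitres:
  9.898 microlitres → 9.898
  248 microlitres → 248
  4.138 microlitres → 4.138
  0.9087 millilitres = 0.9087 × 10³ microlitres = 908.7
Sum: 9.898 + 248 + 4.138 + 908.7 = 1170.736

1170.736 microlitres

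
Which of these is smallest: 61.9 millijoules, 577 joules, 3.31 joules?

61.9 millijoules = 0.0619 joules
577 joules = 577 joules
3.31 joules = 3.31 joules

61.9 millijoules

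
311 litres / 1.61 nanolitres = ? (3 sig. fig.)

193000000000

(311) / (1.61 × 10^-9) = 193.2 × 10^9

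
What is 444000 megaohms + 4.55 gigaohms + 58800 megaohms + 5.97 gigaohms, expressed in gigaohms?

513.32 gigaohms

In gigaohms:
  444000 megaohms = 444000e-3 gigaohms = 444
  4.55 gigaohms → 4.55
  58800 megaohms = 58800e-3 gigaohms = 58.8
  5.97 gigaohms → 5.97
Sum: 444 + 4.55 + 58.8 + 5.97 = 513.32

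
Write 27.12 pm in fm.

27120 fm

pico = 10⁻¹², femto = 10⁻¹⁵; factor is 10³.
27.12 × 10³ = 27120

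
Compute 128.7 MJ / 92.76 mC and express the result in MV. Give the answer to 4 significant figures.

(128.7 × 10⁶) / (92.76 × 10⁻³) = 1.38745 × 10⁹ V

1387 MV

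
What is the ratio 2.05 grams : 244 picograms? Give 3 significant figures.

(2.05) / (244 × 10^-12) = 0.008402 × 10^12

8400000000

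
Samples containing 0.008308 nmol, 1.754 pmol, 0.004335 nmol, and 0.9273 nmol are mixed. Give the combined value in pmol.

941.697 pmol

In pmol:
  0.008308 nmol = 0.008308 × 10³ pmol = 8.308
  1.754 pmol → 1.754
  0.004335 nmol = 0.004335 × 10³ pmol = 4.335
  0.9273 nmol = 0.9273 × 10³ pmol = 927.3
Sum: 8.308 + 1.754 + 4.335 + 927.3 = 941.697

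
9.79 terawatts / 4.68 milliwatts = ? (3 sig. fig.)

2090000000000000

(9.79e12) / (4.68e-3) = 2.092e15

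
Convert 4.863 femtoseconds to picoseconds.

0.004863 picoseconds

femto = 10^-15, pico = 10^-12; factor is 10^-3.
4.863 × 10^-3 = 0.004863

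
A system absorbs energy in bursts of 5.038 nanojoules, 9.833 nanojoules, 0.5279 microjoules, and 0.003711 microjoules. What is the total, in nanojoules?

In nanojoules:
  5.038 nanojoules → 5.038
  9.833 nanojoules → 9.833
  0.5279 microjoules = 0.5279 × 10³ nanojoules = 527.9
  0.003711 microjoules = 0.003711 × 10³ nanojoules = 3.711
Sum: 5.038 + 9.833 + 527.9 + 3.711 = 546.482

546.482 nanojoules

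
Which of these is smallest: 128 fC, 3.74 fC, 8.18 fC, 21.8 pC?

3.74 fC

128 fC = 0.000000000000128 C
3.74 fC = 0.00000000000000374 C
8.18 fC = 0.00000000000000818 C
21.8 pC = 0.0000000000218 C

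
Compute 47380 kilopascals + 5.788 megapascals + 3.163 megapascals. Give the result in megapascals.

56.331 megapascals

In megapascals:
  47380 kilopascals = 47380 × 10⁻³ megapascals = 47.38
  5.788 megapascals → 5.788
  3.163 megapascals → 3.163
Sum: 47.38 + 5.788 + 3.163 = 56.331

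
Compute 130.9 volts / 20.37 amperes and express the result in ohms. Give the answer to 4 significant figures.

(130.9) / (20.37) = 6.42612 Ω

6.426 ohms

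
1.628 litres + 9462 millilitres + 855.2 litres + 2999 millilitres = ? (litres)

In litres:
  1.628 litres → 1.628
  9462 millilitres = 9462 × 10⁻³ litres = 9.462
  855.2 litres → 855.2
  2999 millilitres = 2999 × 10⁻³ litres = 2.999
Sum: 1.628 + 9.462 + 855.2 + 2.999 = 869.289

869.289 litres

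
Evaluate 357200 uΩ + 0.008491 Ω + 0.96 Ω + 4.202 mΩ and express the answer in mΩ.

1329.893 mΩ

In mΩ:
  357200 uΩ = 357200e-3 mΩ = 357.2
  0.008491 Ω = 0.008491e3 mΩ = 8.491
  0.96 Ω = 0.96e3 mΩ = 960
  4.202 mΩ → 4.202
Sum: 357.2 + 8.491 + 960 + 4.202 = 1329.893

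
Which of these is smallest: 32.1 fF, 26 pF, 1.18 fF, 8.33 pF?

1.18 fF

32.1 fF = 0.0000000000000321 F
26 pF = 0.000000000026 F
1.18 fF = 0.00000000000000118 F
8.33 pF = 0.00000000000833 F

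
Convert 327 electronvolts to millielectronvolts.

(no prefix) = 1e0, milli = 1e-3; factor is 1e3.
327 × 1e3 = 327000

327000 millielectronvolts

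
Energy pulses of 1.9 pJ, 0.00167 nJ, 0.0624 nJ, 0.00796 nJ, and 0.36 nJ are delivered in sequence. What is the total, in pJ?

In pJ:
  1.9 pJ → 1.9
  0.00167 nJ = 0.00167 × 10^3 pJ = 1.67
  0.0624 nJ = 0.0624 × 10^3 pJ = 62.4
  0.00796 nJ = 0.00796 × 10^3 pJ = 7.96
  0.36 nJ = 0.36 × 10^3 pJ = 360
Sum: 1.9 + 1.67 + 62.4 + 7.96 + 360 = 433.93

433.93 pJ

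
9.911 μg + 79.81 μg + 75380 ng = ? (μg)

In μg:
  9.911 μg → 9.911
  79.81 μg → 79.81
  75380 ng = 75380e-3 μg = 75.38
Sum: 9.911 + 79.81 + 75.38 = 165.101

165.101 μg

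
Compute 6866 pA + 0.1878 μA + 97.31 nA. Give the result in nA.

291.976 nA

In nA:
  6866 pA = 6866 × 10^-3 nA = 6.866
  0.1878 μA = 0.1878 × 10^3 nA = 187.8
  97.31 nA → 97.31
Sum: 6.866 + 187.8 + 97.31 = 291.976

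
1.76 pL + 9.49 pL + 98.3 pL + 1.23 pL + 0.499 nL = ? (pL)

In pL:
  1.76 pL → 1.76
  9.49 pL → 9.49
  98.3 pL → 98.3
  1.23 pL → 1.23
  0.499 nL = 0.499 × 10³ pL = 499
Sum: 1.76 + 9.49 + 98.3 + 1.23 + 499 = 609.78

609.78 pL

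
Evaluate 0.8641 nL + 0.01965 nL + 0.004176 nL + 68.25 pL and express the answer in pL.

956.176 pL

In pL:
  0.8641 nL = 0.8641e3 pL = 864.1
  0.01965 nL = 0.01965e3 pL = 19.65
  0.004176 nL = 0.004176e3 pL = 4.176
  68.25 pL → 68.25
Sum: 864.1 + 19.65 + 4.176 + 68.25 = 956.176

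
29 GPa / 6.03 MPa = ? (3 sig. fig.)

4810

(29e9) / (6.03e6) = 4.809e3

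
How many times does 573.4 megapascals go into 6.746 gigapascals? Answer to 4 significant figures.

(6.746 × 10^9) / (573.4 × 10^6) = 0.011765 × 10^3

11.76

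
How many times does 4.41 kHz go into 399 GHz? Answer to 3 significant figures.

(399 × 10⁹) / (4.41 × 10³) = 90.48 × 10⁶

90500000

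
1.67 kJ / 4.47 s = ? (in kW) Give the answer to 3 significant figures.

0.374 kW

(1.67 × 10^3) / (4.47) = 0.3736 × 10^3 W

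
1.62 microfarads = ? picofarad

micro = 10^-6, pico = 10^-12; factor is 10^6.
1.62 × 10^6 = 1620000

1620000 picofarads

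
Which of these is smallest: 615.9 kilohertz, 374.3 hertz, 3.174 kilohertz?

374.3 hertz

615.9 kilohertz = 615900 hertz
374.3 hertz = 374.3 hertz
3.174 kilohertz = 3174 hertz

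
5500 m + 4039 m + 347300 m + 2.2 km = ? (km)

In km:
  5500 m = 5500e-3 km = 5.5
  4039 m = 4039e-3 km = 4.039
  347300 m = 347300e-3 km = 347.3
  2.2 km → 2.2
Sum: 5.5 + 4.039 + 347.3 + 2.2 = 359.039

359.039 km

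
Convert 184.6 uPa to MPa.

0.0000000001846 MPa

micro = 10^-6, mega = 10^6; factor is 10^-12.
184.6 × 10^-12 = 0.0000000001846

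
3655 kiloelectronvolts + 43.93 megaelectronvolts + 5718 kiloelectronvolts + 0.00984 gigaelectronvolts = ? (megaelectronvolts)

In megaelectronvolts:
  3655 kiloelectronvolts = 3655 × 10^-3 megaelectronvolts = 3.655
  43.93 megaelectronvolts → 43.93
  5718 kiloelectronvolts = 5718 × 10^-3 megaelectronvolts = 5.718
  0.00984 gigaelectronvolts = 0.00984 × 10^3 megaelectronvolts = 9.84
Sum: 3.655 + 43.93 + 5.718 + 9.84 = 63.143

63.143 megaelectronvolts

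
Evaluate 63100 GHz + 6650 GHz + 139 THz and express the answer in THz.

208.75 THz

In THz:
  63100 GHz = 63100 × 10⁻³ THz = 63.1
  6650 GHz = 6650 × 10⁻³ THz = 6.65
  139 THz → 139
Sum: 63.1 + 6.65 + 139 = 208.75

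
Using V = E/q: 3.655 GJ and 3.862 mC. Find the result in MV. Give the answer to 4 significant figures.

946400 MV

(3.655 × 10⁹) / (3.862 × 10⁻³) = 0.946401 × 10¹² V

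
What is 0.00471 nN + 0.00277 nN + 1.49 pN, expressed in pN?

In pN:
  0.00471 nN = 0.00471e3 pN = 4.71
  0.00277 nN = 0.00277e3 pN = 2.77
  1.49 pN → 1.49
Sum: 4.71 + 2.77 + 1.49 = 8.97

8.97 pN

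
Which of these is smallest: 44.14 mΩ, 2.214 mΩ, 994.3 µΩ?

994.3 µΩ

44.14 mΩ = 0.04414 Ω
2.214 mΩ = 0.002214 Ω
994.3 µΩ = 0.0009943 Ω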